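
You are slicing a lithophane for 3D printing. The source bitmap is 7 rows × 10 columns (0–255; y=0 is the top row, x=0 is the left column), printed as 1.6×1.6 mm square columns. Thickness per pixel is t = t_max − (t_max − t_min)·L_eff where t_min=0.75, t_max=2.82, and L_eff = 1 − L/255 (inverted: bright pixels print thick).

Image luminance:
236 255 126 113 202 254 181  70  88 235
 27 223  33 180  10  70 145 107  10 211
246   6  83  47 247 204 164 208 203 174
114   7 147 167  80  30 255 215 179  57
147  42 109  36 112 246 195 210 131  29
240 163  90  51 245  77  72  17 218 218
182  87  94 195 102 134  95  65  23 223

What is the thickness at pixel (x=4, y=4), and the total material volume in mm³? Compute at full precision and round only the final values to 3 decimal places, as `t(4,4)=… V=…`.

t(4,4)=1.659 V=330.928

span = t_max - t_min = 2.82 - 0.75 = 2.070
L(4,4) = 112, L_eff = 1 - 112/255 = 0.560784 (inverted)
t(4,4) = 2.82 - 2.070·0.560784 = 1.659
Σt over all 7·10 pixels = 1098783/8500 ≈ 129.2685882
V = pitch²·Σt = 1.6²·1098783/8500 = 330.928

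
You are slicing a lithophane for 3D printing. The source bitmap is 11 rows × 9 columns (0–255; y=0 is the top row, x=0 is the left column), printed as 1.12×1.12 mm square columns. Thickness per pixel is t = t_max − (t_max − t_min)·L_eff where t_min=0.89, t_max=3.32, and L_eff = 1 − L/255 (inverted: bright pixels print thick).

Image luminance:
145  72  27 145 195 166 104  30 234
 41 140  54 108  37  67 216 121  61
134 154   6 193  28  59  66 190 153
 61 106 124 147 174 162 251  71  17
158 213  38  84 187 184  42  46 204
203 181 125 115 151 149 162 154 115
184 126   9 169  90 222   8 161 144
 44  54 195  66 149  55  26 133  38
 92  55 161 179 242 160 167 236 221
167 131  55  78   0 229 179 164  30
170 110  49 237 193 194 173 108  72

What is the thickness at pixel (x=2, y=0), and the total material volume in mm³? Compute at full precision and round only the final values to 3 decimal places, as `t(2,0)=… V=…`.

t(2,0)=1.147 V=257.496

span = t_max - t_min = 3.32 - 0.89 = 2.430
L(2,0) = 27, L_eff = 1 - 27/255 = 0.894118 (inverted)
t(2,0) = 3.32 - 2.430·0.894118 = 1.147
Σt over all 11·9 pixels = 174483/850 ≈ 205.2741176
V = pitch²·Σt = 1.12²·174483/850 = 257.496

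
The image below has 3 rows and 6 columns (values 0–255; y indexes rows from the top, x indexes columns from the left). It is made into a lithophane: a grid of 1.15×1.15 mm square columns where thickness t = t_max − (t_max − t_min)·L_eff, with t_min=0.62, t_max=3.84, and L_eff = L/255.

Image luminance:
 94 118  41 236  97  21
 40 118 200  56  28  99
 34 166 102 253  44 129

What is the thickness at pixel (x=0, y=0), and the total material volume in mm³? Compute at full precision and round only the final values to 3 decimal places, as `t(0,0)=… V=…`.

span = t_max - t_min = 3.84 - 0.62 = 3.220
L(0,0) = 94, L_eff = 94/255 = 0.368627
t(0,0) = 3.84 - 3.220·0.368627 = 2.653
Σt over all 3·6 pixels = 289622/6375 ≈ 45.4309020
V = pitch²·Σt = 1.15²·289622/6375 = 60.082

t(0,0)=2.653 V=60.082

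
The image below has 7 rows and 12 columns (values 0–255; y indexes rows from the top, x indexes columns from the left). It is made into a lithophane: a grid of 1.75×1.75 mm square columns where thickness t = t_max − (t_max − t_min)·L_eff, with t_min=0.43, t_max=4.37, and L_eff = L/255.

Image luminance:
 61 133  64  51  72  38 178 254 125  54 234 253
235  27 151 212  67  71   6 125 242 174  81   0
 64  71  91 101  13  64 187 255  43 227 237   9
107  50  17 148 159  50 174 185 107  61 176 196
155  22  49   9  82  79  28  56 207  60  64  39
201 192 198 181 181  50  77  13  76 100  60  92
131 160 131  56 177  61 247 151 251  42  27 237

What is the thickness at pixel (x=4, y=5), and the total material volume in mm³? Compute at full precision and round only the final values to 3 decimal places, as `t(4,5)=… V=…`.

t(4,5)=1.573 V=667.936

span = t_max - t_min = 4.37 - 0.43 = 3.940
L(4,5) = 181, L_eff = 181/255 = 0.709804
t(4,5) = 4.37 - 3.940·0.709804 = 1.573
Σt over all 7·12 pixels = 463466/2125 ≈ 218.1016471
V = pitch²·Σt = 1.75²·463466/2125 = 667.936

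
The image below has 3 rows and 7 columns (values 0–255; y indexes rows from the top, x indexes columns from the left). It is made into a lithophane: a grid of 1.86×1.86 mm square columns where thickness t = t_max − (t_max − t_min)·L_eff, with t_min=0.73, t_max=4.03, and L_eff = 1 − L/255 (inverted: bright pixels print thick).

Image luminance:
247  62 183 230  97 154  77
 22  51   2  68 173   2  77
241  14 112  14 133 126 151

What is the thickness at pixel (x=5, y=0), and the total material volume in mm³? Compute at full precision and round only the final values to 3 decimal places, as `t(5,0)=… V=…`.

span = t_max - t_min = 4.03 - 0.73 = 3.300
L(5,0) = 154, L_eff = 1 - 154/255 = 0.396078 (inverted)
t(5,0) = 4.03 - 3.300·0.396078 = 2.723
Σt over all 3·7 pixels = 75253/1700 ≈ 44.2664706
V = pitch²·Σt = 1.86²·75253/1700 = 153.144

t(5,0)=2.723 V=153.144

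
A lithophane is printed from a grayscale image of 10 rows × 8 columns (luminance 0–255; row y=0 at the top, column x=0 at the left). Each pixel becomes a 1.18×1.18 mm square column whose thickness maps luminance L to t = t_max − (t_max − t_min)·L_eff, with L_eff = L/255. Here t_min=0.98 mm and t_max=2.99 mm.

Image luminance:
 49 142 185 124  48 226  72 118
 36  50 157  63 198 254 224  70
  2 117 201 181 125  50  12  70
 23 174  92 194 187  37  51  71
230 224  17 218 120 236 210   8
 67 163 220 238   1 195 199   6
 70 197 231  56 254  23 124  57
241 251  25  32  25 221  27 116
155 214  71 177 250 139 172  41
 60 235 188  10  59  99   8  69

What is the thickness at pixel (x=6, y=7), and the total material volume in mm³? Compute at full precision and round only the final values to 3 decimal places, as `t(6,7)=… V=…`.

t(6,7)=2.777 V=224.933

span = t_max - t_min = 2.99 - 0.98 = 2.010
L(6,7) = 27, L_eff = 27/255 = 0.105882
t(6,7) = 2.99 - 2.010·0.105882 = 2.777
Σt over all 10·8 pixels = 343279/2125 ≈ 161.5430588
V = pitch²·Σt = 1.18²·343279/2125 = 224.933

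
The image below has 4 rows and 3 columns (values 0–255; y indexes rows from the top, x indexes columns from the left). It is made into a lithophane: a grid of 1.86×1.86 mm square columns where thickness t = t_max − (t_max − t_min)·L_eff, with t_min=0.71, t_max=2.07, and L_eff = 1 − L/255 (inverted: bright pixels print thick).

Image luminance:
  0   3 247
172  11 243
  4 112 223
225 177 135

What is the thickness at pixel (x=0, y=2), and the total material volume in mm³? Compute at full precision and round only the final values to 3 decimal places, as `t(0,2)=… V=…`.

t(0,2)=0.731 V=58.112

span = t_max - t_min = 2.07 - 0.71 = 1.360
L(0,2) = 4, L_eff = 1 - 4/255 = 0.984314 (inverted)
t(0,2) = 2.07 - 1.360·0.984314 = 0.731
Σt over all 4·3 pixels = 6299/375 ≈ 16.7973333
V = pitch²·Σt = 1.86²·6299/375 = 58.112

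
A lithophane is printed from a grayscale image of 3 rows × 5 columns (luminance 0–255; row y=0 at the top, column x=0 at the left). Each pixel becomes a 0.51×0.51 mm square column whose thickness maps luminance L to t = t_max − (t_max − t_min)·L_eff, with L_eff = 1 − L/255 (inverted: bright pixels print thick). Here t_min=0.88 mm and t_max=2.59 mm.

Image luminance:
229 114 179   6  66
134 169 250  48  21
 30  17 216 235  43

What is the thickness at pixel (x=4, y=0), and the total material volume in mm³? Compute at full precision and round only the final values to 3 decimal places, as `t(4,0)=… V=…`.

span = t_max - t_min = 2.59 - 0.88 = 1.710
L(4,0) = 66, L_eff = 1 - 66/255 = 0.741176 (inverted)
t(4,0) = 2.59 - 1.710·0.741176 = 1.323
Σt over all 3·5 pixels = 212349/8500 ≈ 24.9822353
V = pitch²·Σt = 0.51²·212349/8500 = 6.498

t(4,0)=1.323 V=6.498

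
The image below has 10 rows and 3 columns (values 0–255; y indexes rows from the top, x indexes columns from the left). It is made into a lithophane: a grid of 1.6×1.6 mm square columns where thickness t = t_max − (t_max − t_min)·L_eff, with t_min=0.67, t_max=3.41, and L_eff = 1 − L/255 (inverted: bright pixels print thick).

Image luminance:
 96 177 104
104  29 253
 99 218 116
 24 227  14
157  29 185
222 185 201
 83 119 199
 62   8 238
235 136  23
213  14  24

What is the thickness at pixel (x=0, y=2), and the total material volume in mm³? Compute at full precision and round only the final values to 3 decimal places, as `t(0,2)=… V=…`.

span = t_max - t_min = 3.41 - 0.67 = 2.740
L(0,2) = 99, L_eff = 1 - 99/255 = 0.611765 (inverted)
t(0,2) = 3.41 - 2.740·0.611765 = 1.734
Σt over all 10·3 pixels = 776053/12750 ≈ 60.8669020
V = pitch²·Σt = 1.6²·776053/12750 = 155.819

t(0,2)=1.734 V=155.819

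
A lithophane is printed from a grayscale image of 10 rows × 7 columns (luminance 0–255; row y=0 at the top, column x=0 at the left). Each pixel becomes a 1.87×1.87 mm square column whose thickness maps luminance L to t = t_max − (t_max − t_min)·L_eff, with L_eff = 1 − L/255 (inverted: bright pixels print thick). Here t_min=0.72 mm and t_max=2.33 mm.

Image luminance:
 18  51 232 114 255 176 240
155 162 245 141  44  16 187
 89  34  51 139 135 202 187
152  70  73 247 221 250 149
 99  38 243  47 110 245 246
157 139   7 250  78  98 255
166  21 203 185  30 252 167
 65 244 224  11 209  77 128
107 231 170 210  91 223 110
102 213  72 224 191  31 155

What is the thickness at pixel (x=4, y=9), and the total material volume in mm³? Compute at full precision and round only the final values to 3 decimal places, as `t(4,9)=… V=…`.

span = t_max - t_min = 2.33 - 0.72 = 1.610
L(4,9) = 191, L_eff = 1 - 191/255 = 0.250980 (inverted)
t(4,9) = 2.33 - 1.610·0.250980 = 1.926
Σt over all 10·7 pixels = 2920799/25500 ≈ 114.5411373
V = pitch²·Σt = 1.87²·2920799/25500 = 400.539

t(4,9)=1.926 V=400.539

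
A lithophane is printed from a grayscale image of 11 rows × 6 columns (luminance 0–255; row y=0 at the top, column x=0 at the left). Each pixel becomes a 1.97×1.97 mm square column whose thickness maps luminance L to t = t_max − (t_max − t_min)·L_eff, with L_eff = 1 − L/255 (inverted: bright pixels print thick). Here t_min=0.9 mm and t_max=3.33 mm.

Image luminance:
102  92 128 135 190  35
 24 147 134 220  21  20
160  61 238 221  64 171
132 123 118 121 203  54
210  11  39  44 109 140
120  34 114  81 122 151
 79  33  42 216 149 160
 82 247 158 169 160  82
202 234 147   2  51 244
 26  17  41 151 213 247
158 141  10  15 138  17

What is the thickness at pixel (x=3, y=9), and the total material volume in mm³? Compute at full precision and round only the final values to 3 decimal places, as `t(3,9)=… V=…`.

span = t_max - t_min = 3.33 - 0.9 = 2.430
L(3,9) = 151, L_eff = 1 - 151/255 = 0.407843 (inverted)
t(3,9) = 3.33 - 2.430·0.407843 = 2.339
Σt over all 11·6 pixels = 56511/425 ≈ 132.9670588
V = pitch²·Σt = 1.97²·56511/425 = 516.032

t(3,9)=2.339 V=516.032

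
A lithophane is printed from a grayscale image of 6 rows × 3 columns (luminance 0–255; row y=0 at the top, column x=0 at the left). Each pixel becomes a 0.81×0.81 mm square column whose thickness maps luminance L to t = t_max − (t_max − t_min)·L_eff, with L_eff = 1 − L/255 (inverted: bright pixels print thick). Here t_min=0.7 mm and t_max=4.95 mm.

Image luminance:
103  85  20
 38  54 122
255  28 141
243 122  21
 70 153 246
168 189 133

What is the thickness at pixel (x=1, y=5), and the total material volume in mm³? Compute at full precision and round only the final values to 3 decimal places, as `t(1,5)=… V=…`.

span = t_max - t_min = 4.95 - 0.7 = 4.250
L(1,5) = 189, L_eff = 1 - 189/255 = 0.258824 (inverted)
t(1,5) = 4.95 - 4.250·0.258824 = 3.850
Σt over all 6·3 pixels = 2947/60 ≈ 49.1166667
V = pitch²·Σt = 0.81²·2947/60 = 32.225

t(1,5)=3.850 V=32.225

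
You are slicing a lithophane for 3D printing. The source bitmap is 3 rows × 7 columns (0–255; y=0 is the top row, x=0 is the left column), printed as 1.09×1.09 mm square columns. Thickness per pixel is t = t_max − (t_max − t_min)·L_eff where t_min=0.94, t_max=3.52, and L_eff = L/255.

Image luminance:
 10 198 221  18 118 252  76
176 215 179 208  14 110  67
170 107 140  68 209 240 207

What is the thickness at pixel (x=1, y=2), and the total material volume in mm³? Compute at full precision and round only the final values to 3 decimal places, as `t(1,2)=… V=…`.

t(1,2)=2.437 V=51.726

span = t_max - t_min = 3.52 - 0.94 = 2.580
L(1,2) = 107, L_eff = 107/255 = 0.419608
t(1,2) = 3.52 - 2.580·0.419608 = 2.437
Σt over all 3·7 pixels = 185031/4250 ≈ 43.5367059
V = pitch²·Σt = 1.09²·185031/4250 = 51.726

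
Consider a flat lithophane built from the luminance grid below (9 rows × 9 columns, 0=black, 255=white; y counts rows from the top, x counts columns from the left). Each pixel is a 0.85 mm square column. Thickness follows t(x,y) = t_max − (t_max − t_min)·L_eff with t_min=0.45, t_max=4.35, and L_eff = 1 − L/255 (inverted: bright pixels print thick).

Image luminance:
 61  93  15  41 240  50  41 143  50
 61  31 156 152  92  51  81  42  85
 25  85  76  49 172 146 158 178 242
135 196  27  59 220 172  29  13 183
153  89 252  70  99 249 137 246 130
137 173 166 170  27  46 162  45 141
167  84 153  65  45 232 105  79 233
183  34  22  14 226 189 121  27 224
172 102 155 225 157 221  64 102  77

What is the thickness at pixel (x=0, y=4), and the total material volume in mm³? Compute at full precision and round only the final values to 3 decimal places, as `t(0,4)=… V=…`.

t(0,4)=2.790 V=132.636

span = t_max - t_min = 4.35 - 0.45 = 3.900
L(0,4) = 153, L_eff = 1 - 153/255 = 0.400000 (inverted)
t(0,4) = 4.35 - 3.900·0.400000 = 2.790
Σt over all 9·9 pixels = 62417/340 ≈ 183.5794118
V = pitch²·Σt = 0.85²·62417/340 = 132.636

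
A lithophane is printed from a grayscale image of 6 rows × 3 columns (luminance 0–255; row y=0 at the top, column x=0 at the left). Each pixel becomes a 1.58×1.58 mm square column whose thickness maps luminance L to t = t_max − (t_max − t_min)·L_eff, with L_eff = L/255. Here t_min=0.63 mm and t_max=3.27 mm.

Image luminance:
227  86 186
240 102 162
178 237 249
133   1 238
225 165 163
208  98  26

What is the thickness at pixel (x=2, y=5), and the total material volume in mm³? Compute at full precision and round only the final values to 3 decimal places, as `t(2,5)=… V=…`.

t(2,5)=3.001 V=71.367

span = t_max - t_min = 3.27 - 0.63 = 2.640
L(2,5) = 26, L_eff = 26/255 = 0.101961
t(2,5) = 3.27 - 2.640·0.101961 = 3.001
Σt over all 6·3 pixels = 28.588
V = pitch²·Σt = 1.58²·28.588 = 71.367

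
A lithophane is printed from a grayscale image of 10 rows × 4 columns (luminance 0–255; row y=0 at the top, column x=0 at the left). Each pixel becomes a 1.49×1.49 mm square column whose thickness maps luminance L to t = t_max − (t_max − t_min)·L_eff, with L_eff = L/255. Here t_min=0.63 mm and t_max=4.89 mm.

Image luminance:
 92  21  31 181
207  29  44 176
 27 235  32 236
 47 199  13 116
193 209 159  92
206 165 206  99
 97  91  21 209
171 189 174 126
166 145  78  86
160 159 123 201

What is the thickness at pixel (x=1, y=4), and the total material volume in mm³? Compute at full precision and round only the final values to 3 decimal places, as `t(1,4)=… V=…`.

t(1,4)=1.398 V=240.982

span = t_max - t_min = 4.89 - 0.63 = 4.260
L(1,4) = 209, L_eff = 209/255 = 0.819608
t(1,4) = 4.89 - 4.260·0.819608 = 1.398
Σt over all 10·4 pixels = 461319/4250 ≈ 108.5456471
V = pitch²·Σt = 1.49²·461319/4250 = 240.982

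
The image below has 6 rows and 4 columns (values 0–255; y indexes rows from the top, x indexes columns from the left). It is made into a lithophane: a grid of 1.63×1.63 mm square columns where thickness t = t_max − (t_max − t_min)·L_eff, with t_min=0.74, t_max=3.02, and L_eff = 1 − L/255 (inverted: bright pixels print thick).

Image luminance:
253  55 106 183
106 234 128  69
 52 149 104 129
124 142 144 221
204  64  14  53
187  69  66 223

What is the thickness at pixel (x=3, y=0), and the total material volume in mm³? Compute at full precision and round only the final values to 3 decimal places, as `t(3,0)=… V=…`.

t(3,0)=2.376 V=120.331

span = t_max - t_min = 3.02 - 0.74 = 2.280
L(3,0) = 183, L_eff = 1 - 183/255 = 0.282353 (inverted)
t(3,0) = 3.02 - 2.280·0.282353 = 2.376
Σt over all 6·4 pixels = 96241/2125 ≈ 45.2898824
V = pitch²·Σt = 1.63²·96241/2125 = 120.331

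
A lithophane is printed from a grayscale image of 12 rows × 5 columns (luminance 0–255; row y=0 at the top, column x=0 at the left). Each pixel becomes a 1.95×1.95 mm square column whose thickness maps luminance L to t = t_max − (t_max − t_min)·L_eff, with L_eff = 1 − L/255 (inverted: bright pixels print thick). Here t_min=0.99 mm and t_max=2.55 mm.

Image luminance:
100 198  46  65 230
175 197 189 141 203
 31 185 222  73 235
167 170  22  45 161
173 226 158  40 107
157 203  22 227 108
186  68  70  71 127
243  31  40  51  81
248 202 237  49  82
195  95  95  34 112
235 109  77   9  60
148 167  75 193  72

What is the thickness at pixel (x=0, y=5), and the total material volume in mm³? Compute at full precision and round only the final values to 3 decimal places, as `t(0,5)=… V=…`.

span = t_max - t_min = 2.55 - 0.99 = 1.560
L(0,5) = 157, L_eff = 1 - 157/255 = 0.384314 (inverted)
t(0,5) = 2.55 - 1.560·0.384314 = 1.950
Σt over all 12·5 pixels = 226819/2125 ≈ 106.7383529
V = pitch²·Σt = 1.95²·226819/2125 = 405.873

t(0,5)=1.950 V=405.873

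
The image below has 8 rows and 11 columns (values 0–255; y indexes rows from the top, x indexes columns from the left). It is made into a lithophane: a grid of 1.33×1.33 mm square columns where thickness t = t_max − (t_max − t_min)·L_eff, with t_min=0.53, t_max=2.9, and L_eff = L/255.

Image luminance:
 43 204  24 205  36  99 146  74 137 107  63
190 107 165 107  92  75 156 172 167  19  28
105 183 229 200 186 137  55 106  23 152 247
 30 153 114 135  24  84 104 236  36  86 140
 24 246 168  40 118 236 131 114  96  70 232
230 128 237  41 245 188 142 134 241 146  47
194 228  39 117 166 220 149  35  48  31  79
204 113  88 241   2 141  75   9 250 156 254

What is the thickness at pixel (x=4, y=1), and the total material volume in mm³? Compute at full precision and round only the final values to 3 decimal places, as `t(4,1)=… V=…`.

t(4,1)=2.045 V=266.075

span = t_max - t_min = 2.9 - 0.53 = 2.370
L(4,1) = 92, L_eff = 92/255 = 0.360784
t(4,1) = 2.9 - 2.370·0.360784 = 2.045
Σt over all 8·11 pixels = 639277/4250 ≈ 150.4181176
V = pitch²·Σt = 1.33²·639277/4250 = 266.075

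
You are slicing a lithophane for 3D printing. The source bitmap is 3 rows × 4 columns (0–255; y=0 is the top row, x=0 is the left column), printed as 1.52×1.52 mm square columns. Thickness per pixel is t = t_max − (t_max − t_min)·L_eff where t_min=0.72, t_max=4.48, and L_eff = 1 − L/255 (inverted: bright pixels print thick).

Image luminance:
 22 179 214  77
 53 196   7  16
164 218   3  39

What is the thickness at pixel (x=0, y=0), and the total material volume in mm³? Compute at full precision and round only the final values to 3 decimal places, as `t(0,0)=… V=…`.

span = t_max - t_min = 4.48 - 0.72 = 3.760
L(0,0) = 22, L_eff = 1 - 22/255 = 0.913725 (inverted)
t(0,0) = 4.48 - 3.760·0.913725 = 1.044
Σt over all 3·4 pixels = 55584/2125 ≈ 26.1571765
V = pitch²·Σt = 1.52²·55584/2125 = 60.434

t(0,0)=1.044 V=60.434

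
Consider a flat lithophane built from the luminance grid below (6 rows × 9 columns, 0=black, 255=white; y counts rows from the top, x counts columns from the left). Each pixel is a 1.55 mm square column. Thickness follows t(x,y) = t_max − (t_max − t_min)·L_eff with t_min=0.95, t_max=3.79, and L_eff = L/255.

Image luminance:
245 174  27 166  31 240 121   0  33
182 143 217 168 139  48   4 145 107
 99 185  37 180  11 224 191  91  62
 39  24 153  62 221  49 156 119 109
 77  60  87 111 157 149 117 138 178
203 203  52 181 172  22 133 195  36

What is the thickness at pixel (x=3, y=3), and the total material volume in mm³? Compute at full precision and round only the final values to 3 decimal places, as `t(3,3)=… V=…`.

span = t_max - t_min = 3.79 - 0.95 = 2.840
L(3,3) = 62, L_eff = 62/255 = 0.243137
t(3,3) = 3.79 - 2.840·0.243137 = 3.099
Σt over all 6·9 pixels = 1690249/12750 ≈ 132.5685490
V = pitch²·Σt = 1.55²·1690249/12750 = 318.496

t(3,3)=3.099 V=318.496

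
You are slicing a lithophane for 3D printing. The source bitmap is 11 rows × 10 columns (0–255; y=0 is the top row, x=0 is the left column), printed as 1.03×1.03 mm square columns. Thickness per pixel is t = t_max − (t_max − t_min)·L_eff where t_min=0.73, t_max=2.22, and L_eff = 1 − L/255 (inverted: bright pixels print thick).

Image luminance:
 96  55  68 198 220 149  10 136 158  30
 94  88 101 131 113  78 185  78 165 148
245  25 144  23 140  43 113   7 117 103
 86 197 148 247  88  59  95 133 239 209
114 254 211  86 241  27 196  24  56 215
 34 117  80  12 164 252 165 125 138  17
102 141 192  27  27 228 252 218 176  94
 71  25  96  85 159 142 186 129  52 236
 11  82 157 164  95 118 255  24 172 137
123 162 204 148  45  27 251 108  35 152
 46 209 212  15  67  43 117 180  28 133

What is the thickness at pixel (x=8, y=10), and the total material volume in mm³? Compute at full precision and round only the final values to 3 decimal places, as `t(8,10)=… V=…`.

span = t_max - t_min = 2.22 - 0.73 = 1.490
L(8,10) = 28, L_eff = 1 - 28/255 = 0.890196 (inverted)
t(8,10) = 2.22 - 1.490·0.890196 = 0.894
Σt over all 11·10 pixels = 2025701/12750 ≈ 158.8785098
V = pitch²·Σt = 1.03²·2025701/12750 = 168.554

t(8,10)=0.894 V=168.554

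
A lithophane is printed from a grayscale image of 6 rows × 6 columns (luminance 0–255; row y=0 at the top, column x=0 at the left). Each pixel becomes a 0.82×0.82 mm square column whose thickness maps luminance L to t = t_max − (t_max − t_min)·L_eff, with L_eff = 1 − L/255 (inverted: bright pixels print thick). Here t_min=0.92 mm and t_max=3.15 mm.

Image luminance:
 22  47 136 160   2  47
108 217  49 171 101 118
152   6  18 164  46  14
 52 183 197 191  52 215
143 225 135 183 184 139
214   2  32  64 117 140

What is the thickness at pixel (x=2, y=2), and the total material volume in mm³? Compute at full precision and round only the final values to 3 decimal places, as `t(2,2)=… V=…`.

t(2,2)=1.077 V=46.061

span = t_max - t_min = 3.15 - 0.92 = 2.230
L(2,2) = 18, L_eff = 1 - 18/255 = 0.929412 (inverted)
t(2,2) = 3.15 - 2.230·0.929412 = 1.077
Σt over all 6·6 pixels = 51377/750 ≈ 68.5026667
V = pitch²·Σt = 0.82²·51377/750 = 46.061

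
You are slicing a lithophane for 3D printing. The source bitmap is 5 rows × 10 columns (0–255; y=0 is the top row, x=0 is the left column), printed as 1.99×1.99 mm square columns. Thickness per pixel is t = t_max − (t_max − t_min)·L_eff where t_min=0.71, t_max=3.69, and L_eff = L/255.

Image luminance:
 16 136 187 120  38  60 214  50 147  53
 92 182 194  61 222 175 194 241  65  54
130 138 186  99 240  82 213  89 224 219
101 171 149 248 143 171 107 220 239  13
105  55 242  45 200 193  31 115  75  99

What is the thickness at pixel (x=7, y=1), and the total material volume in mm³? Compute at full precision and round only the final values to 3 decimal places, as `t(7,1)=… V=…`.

t(7,1)=0.874 V=413.953

span = t_max - t_min = 3.69 - 0.71 = 2.980
L(7,1) = 241, L_eff = 241/255 = 0.945098
t(7,1) = 3.69 - 2.980·0.945098 = 0.874
Σt over all 5·10 pixels = 222128/2125 ≈ 104.5308235
V = pitch²·Σt = 1.99²·222128/2125 = 413.953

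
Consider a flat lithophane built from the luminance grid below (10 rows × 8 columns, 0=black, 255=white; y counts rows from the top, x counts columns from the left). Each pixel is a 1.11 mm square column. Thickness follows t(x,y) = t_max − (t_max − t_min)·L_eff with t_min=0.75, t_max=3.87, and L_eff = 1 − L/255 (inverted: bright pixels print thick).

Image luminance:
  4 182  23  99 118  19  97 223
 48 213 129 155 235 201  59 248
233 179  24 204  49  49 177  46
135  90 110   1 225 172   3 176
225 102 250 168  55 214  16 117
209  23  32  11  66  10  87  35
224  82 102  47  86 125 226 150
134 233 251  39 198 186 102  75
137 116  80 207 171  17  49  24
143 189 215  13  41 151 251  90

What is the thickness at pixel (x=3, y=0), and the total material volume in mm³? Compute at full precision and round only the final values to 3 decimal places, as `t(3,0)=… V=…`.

span = t_max - t_min = 3.87 - 0.75 = 3.120
L(3,0) = 99, L_eff = 1 - 99/255 = 0.611765 (inverted)
t(3,0) = 3.87 - 3.120·0.611765 = 1.961
Σt over all 10·8 pixels = 15188/85 ≈ 178.6823529
V = pitch²·Σt = 1.11²·15188/85 = 220.155

t(3,0)=1.961 V=220.155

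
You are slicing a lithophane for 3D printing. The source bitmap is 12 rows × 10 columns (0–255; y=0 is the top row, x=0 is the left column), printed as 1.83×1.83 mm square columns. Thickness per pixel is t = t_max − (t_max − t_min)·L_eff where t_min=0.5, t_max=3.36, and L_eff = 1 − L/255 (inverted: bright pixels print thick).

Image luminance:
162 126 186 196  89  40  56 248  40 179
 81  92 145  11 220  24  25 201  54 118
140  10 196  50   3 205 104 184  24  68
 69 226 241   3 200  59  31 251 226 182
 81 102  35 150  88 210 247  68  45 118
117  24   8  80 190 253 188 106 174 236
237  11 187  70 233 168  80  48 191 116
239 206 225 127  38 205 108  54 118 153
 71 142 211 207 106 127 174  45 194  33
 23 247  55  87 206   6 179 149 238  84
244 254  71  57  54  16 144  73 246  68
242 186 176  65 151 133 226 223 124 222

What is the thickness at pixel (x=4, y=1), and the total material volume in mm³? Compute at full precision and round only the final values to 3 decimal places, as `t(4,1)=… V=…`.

t(4,1)=2.967 V=789.052

span = t_max - t_min = 3.36 - 0.5 = 2.860
L(4,1) = 220, L_eff = 1 - 220/255 = 0.137255 (inverted)
t(4,1) = 3.36 - 2.860·0.137255 = 2.967
Σt over all 12·10 pixels = 1502047/6375 ≈ 235.6152157
V = pitch²·Σt = 1.83²·1502047/6375 = 789.052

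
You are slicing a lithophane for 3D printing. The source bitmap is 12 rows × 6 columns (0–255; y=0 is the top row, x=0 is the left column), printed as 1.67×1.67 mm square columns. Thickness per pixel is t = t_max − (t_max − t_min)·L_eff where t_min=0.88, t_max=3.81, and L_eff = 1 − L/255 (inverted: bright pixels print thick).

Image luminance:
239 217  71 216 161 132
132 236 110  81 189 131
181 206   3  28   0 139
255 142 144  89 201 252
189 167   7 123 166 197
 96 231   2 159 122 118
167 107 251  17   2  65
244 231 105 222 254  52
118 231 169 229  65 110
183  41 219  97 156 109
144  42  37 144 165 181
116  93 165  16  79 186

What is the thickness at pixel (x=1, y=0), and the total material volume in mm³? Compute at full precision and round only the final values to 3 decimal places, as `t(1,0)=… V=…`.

t(1,0)=3.373 V=495.360

span = t_max - t_min = 3.81 - 0.88 = 2.930
L(1,0) = 217, L_eff = 1 - 217/255 = 0.149020 (inverted)
t(1,0) = 3.81 - 2.930·0.149020 = 3.373
Σt over all 12·6 pixels = 1132318/6375 ≈ 177.6185098
V = pitch²·Σt = 1.67²·1132318/6375 = 495.360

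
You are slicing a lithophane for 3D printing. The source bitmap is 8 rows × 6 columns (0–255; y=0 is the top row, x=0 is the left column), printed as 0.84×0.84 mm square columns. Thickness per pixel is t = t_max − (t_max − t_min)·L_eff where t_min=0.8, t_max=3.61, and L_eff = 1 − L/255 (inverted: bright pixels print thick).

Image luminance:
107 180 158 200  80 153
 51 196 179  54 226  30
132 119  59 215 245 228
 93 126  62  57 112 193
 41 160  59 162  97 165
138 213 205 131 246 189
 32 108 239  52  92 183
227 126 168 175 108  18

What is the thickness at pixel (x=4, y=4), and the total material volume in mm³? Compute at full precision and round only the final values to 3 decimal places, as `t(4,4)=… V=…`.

span = t_max - t_min = 3.61 - 0.8 = 2.810
L(4,4) = 97, L_eff = 1 - 97/255 = 0.619608 (inverted)
t(4,4) = 3.61 - 2.810·0.619608 = 1.869
Σt over all 8·6 pixels = 2830709/25500 ≈ 111.0081961
V = pitch²·Σt = 0.84²·2830709/25500 = 78.327

t(4,4)=1.869 V=78.327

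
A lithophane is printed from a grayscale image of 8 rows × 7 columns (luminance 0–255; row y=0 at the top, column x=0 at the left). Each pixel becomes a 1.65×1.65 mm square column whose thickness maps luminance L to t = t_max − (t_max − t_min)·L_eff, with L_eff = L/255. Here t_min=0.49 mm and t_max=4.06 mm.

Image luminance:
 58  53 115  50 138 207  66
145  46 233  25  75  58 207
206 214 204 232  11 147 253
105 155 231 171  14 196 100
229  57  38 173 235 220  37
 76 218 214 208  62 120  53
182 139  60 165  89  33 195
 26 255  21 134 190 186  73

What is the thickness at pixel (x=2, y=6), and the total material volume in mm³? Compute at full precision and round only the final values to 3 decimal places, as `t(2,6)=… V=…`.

span = t_max - t_min = 4.06 - 0.49 = 3.570
L(2,6) = 60, L_eff = 60/255 = 0.235294
t(2,6) = 4.06 - 3.570·0.235294 = 3.220
Σt over all 8·7 pixels = 123.718
V = pitch²·Σt = 1.65²·123.718 = 336.822

t(2,6)=3.220 V=336.822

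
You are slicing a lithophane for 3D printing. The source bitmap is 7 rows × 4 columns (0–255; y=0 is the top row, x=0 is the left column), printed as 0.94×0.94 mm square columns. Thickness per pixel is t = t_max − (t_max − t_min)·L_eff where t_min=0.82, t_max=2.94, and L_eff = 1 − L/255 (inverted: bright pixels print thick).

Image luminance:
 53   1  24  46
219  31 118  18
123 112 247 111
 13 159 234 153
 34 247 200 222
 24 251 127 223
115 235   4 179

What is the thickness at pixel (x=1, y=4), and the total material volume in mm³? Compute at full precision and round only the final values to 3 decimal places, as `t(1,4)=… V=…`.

span = t_max - t_min = 2.94 - 0.82 = 2.120
L(1,4) = 247, L_eff = 1 - 247/255 = 0.031373 (inverted)
t(1,4) = 2.94 - 2.120·0.031373 = 2.873
Σt over all 7·4 pixels = 333089/6375 ≈ 52.2492549
V = pitch²·Σt = 0.94²·333089/6375 = 46.167

t(1,4)=2.873 V=46.167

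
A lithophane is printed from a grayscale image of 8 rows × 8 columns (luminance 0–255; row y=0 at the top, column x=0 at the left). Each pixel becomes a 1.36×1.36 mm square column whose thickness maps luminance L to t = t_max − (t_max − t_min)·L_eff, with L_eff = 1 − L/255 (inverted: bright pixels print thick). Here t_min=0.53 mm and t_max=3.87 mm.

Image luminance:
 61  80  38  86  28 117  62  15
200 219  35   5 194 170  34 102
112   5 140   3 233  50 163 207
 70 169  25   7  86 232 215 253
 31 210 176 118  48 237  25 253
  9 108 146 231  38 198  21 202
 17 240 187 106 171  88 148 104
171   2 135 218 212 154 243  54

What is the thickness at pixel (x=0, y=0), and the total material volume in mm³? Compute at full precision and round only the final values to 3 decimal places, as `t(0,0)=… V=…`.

span = t_max - t_min = 3.87 - 0.53 = 3.340
L(0,0) = 61, L_eff = 1 - 61/255 = 0.760784 (inverted)
t(0,0) = 3.87 - 3.340·0.760784 = 1.329
Σt over all 8·8 pixels = 1721219/12750 ≈ 134.9975686
V = pitch²·Σt = 1.36²·1721219/12750 = 249.692

t(0,0)=1.329 V=249.692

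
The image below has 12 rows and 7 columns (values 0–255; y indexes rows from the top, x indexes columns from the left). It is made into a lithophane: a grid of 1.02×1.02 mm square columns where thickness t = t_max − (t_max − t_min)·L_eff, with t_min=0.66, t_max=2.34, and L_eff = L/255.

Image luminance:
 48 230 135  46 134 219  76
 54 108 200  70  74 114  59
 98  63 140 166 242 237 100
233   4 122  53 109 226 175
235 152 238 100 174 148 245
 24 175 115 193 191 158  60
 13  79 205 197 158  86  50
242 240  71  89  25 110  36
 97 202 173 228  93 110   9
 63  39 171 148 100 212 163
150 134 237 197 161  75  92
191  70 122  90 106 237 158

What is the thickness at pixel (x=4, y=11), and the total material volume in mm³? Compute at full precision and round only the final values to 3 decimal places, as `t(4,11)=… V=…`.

t(4,11)=1.642 V=127.924

span = t_max - t_min = 2.34 - 0.66 = 1.680
L(4,11) = 106, L_eff = 106/255 = 0.415686
t(4,11) = 2.34 - 1.680·0.415686 = 1.642
Σt over all 12·7 pixels = 261282/2125 ≈ 122.9562353
V = pitch²·Σt = 1.02²·261282/2125 = 127.924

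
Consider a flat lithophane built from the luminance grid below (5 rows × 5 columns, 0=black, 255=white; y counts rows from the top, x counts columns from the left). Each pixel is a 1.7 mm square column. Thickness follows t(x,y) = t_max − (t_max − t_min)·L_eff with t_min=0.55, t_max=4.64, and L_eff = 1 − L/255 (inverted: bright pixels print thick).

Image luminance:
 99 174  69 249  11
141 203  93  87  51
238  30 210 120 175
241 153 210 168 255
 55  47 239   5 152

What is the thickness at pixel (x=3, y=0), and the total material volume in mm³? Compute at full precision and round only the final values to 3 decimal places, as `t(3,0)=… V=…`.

span = t_max - t_min = 4.64 - 0.55 = 4.090
L(3,0) = 249, L_eff = 1 - 249/255 = 0.023529 (inverted)
t(3,0) = 4.64 - 4.090·0.023529 = 4.544
Σt over all 5·5 pixels = 17719/255 ≈ 69.4862745
V = pitch²·Σt = 1.7²·17719/255 = 200.815

t(3,0)=4.544 V=200.815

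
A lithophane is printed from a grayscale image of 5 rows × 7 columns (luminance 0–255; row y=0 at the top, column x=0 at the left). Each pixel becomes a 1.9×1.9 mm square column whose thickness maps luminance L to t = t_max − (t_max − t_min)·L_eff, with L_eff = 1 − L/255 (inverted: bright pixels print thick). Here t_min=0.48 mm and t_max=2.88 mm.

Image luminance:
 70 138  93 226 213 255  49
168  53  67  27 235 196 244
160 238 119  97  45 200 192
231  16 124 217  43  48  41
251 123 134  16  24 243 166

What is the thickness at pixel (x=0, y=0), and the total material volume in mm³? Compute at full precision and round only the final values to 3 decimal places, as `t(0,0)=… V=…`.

span = t_max - t_min = 2.88 - 0.48 = 2.400
L(0,0) = 70, L_eff = 1 - 70/255 = 0.725490 (inverted)
t(0,0) = 2.88 - 2.400·0.725490 = 1.139
Σt over all 5·7 pixels = 26188/425 ≈ 61.6188235
V = pitch²·Σt = 1.9²·26188/425 = 222.444

t(0,0)=1.139 V=222.444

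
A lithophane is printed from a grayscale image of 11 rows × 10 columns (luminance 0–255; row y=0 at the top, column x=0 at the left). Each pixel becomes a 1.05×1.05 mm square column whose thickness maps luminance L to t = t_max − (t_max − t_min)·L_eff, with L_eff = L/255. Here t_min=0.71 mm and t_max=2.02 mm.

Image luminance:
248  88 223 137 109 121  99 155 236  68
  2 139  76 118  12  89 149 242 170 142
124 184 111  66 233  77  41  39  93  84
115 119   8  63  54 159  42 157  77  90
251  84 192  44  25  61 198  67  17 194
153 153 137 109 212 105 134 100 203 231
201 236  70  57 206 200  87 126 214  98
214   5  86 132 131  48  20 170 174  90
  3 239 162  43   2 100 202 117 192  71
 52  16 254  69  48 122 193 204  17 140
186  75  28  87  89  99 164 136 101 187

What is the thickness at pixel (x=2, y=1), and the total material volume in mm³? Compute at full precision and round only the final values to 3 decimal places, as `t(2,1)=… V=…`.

span = t_max - t_min = 2.02 - 0.71 = 1.310
L(2,1) = 76, L_eff = 76/255 = 0.298039
t(2,1) = 2.02 - 1.310·0.298039 = 1.630
Σt over all 11·10 pixels = 57911/375 ≈ 154.4293333
V = pitch²·Σt = 1.05²·57911/375 = 170.258

t(2,1)=1.630 V=170.258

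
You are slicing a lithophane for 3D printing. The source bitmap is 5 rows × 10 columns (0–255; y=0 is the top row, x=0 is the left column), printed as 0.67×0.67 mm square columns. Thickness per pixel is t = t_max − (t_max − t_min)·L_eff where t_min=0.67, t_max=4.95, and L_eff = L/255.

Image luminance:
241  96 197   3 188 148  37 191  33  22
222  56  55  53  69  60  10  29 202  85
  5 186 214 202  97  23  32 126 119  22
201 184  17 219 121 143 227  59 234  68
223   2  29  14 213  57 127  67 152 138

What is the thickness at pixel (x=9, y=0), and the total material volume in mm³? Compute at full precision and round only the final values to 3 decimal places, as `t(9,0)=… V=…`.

t(9,0)=4.581 V=69.527

span = t_max - t_min = 4.95 - 0.67 = 4.280
L(9,0) = 22, L_eff = 22/255 = 0.086275
t(9,0) = 4.95 - 4.280·0.086275 = 4.581
Σt over all 5·10 pixels = 1974773/12750 ≈ 154.8841569
V = pitch²·Σt = 0.67²·1974773/12750 = 69.527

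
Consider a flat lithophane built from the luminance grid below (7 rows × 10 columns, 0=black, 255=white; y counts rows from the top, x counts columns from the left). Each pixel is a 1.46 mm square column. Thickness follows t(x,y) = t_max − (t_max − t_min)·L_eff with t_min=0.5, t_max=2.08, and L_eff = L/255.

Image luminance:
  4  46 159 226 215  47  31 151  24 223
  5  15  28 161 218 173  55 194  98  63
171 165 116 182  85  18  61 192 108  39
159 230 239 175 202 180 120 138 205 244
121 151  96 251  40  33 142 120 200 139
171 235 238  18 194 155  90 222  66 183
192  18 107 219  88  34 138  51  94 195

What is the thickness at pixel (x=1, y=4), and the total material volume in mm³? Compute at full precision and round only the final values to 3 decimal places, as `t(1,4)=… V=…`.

t(1,4)=1.144 V=189.300

span = t_max - t_min = 2.08 - 0.5 = 1.580
L(1,4) = 151, L_eff = 151/255 = 0.592157
t(1,4) = 2.08 - 1.580·0.592157 = 1.144
Σt over all 7·10 pixels = 566143/6375 ≈ 88.8067451
V = pitch²·Σt = 1.46²·566143/6375 = 189.300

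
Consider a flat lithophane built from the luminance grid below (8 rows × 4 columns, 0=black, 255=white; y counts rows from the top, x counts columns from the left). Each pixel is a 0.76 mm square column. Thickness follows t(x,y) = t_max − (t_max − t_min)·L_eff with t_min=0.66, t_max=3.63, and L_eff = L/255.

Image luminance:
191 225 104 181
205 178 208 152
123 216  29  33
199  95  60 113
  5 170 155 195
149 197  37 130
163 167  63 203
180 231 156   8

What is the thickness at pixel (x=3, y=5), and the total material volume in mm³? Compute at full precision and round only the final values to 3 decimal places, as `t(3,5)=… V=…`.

t(3,5)=2.116 V=36.680

span = t_max - t_min = 3.63 - 0.66 = 2.970
L(3,5) = 130, L_eff = 130/255 = 0.509804
t(3,5) = 3.63 - 2.970·0.509804 = 2.116
Σt over all 8·4 pixels = 539781/8500 ≈ 63.5036471
V = pitch²·Σt = 0.76²·539781/8500 = 36.680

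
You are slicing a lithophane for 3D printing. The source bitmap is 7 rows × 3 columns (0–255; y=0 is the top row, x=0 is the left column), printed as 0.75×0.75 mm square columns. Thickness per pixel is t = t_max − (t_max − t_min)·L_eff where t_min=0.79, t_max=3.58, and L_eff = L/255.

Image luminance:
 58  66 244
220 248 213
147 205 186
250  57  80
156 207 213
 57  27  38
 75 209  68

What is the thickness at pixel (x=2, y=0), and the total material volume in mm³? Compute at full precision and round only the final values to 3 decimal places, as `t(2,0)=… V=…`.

span = t_max - t_min = 3.58 - 0.79 = 2.790
L(2,0) = 244, L_eff = 244/255 = 0.956863
t(2,0) = 3.58 - 2.790·0.956863 = 0.910
Σt over all 7·3 pixels = 178899/4250 ≈ 42.0938824
V = pitch²·Σt = 0.75²·178899/4250 = 23.678

t(2,0)=0.910 V=23.678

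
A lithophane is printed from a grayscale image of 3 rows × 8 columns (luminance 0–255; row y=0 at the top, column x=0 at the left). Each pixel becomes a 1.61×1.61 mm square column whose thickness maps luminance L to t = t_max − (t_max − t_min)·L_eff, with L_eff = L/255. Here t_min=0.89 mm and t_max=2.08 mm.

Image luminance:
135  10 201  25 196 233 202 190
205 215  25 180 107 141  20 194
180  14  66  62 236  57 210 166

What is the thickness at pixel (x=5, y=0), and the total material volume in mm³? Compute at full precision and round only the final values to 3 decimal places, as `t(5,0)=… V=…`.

t(5,0)=0.993 V=89.842

span = t_max - t_min = 2.08 - 0.89 = 1.190
L(5,0) = 233, L_eff = 233/255 = 0.913725
t(5,0) = 2.08 - 1.190·0.913725 = 0.993
Σt over all 3·8 pixels = 34.66
V = pitch²·Σt = 1.61²·34.66 = 89.842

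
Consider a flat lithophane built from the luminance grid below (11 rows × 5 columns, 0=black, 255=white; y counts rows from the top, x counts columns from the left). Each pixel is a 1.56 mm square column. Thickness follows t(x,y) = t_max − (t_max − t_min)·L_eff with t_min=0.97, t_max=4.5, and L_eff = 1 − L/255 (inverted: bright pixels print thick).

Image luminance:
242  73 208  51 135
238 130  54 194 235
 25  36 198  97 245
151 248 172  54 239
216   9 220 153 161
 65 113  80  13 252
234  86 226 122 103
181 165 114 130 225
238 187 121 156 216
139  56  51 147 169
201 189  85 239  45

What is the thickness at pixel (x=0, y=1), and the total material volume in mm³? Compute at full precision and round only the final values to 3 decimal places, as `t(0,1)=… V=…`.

t(0,1)=4.265 V=403.789

span = t_max - t_min = 4.5 - 0.97 = 3.530
L(0,1) = 238, L_eff = 1 - 238/255 = 0.066667 (inverted)
t(0,1) = 4.5 - 3.530·0.066667 = 4.265
Σt over all 11·5 pixels = 4231021/25500 ≈ 165.9223922
V = pitch²·Σt = 1.56²·4231021/25500 = 403.789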